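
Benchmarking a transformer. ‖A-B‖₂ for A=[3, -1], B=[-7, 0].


d = √((3+ 7)² + (-1-0)²)
  = √(100 + 1)
  = √101 = 10.0499

10.0499


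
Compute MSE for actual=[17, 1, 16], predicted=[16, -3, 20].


Squared errors: (17-16)²=1, (1+ 3)²=16, (16-20)²=16
Sum = 33
MSE = 33/3 = 11

11


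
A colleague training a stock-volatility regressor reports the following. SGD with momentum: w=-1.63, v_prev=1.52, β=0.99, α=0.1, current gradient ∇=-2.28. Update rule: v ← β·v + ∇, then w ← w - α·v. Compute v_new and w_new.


v_new = 0.99·1.52 - 2.28 = 1.5048 - 2.28 = -0.7752
w_new = -1.63 - 0.1·-0.7752 = -1.63 + 0.07752 = -1.55248

v_new=-0.7752, w_new=-1.55248


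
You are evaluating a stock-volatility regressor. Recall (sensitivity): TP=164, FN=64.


Recall = TP/(TP+FN)
= 164/(164+64)
= 164/228 = 71.93%

71.93%


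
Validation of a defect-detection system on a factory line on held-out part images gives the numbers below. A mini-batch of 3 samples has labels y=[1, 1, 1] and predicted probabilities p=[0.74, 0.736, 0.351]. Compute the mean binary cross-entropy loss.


L[0] = -ln(0.74) = 0.3011
L[1] = -ln(0.736) = 0.3065
L[2] = -ln(0.351) = 1.047
mean = (0.3011 + 0.3065 + 1.047)/3 = 0.5515

0.5515


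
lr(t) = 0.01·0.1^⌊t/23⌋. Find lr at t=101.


n_drops = ⌊101/23⌋ = 4
lr = 0.01·0.1^4 = 0.01·0.0001 = 0.000001

0.000001


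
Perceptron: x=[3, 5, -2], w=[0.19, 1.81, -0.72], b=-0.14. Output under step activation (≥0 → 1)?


z = (3)·(0.19) + (5)·(1.81) + (-2)·(-0.72) - 0.14
  = 10.92
step(z) = 1 (z≥0)

1


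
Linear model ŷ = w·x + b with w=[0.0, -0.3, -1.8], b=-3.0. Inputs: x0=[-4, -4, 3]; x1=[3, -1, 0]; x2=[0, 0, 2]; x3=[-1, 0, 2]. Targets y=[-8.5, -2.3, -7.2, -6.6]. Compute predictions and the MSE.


ŷ0 = (0.0)·(-4) + (-0.3)·(-4) + (-1.8)·(3) - 3.0 = -7.2
ŷ1 = (0.0)·(3) + (-0.3)·(-1) + (-1.8)·(0) - 3.0 = -2.7
ŷ2 = (0.0)·(0) + (-0.3)·(0) + (-1.8)·(2) - 3.0 = -6.6
ŷ3 = (0.0)·(-1) + (-0.3)·(0) + (-1.8)·(2) - 3.0 = -6.6
errors² = [1.69, 0.16, 0.36, 0.0]
MSE = 2.2100/4 = 0.5525

0.5525


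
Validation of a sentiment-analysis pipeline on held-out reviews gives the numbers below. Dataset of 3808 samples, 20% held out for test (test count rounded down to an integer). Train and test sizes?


Test = ⌊3808·20/100⌋ = 761
Train = 3808 - 761 = 3047

Train: 3047, Test: 761


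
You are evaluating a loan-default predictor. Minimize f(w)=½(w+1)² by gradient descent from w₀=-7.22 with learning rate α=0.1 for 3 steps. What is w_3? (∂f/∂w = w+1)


step 1: grad = -7.22+1 = -6.22; w = -7.22 - 0.1·(-6.22) = -6.598
step 2: grad = -6.598+1 = -5.598; w = -6.598 - 0.1·(-5.598) = -6.0382
step 3: grad = -6.0382+1 = -5.0382; w = -6.0382 - 0.1·(-5.0382) = -5.53438

-5.53438


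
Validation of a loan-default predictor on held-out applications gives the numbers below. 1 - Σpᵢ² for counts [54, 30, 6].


Probabilities: [54/90, 30/90, 6/90] ≈ [0.6, 0.3333, 0.0667]
Σpᵢ² = (2916 + 900 + 36)/90² = 3852/8100
Gini = 1 - Σpᵢ² = 1 - 3852/8100 = 0.5244

0.5244


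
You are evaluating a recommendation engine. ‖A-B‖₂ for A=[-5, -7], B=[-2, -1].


d = √((-5+ 2)² + (-7+ 1)²)
  = √(9 + 36)
  = √45 = 6.7082

6.7082


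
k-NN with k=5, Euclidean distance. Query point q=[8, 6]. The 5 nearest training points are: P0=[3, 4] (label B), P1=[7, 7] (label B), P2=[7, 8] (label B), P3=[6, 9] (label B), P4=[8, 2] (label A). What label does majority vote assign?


d(q,P0) = 5.3852  (label B)
d(q,P1) = 1.4142  (label B)
d(q,P2) = 2.2361  (label B)
d(q,P3) = 3.6056  (label B)
d(q,P4) = 4.0  (label A)
Votes: A=1, B=4
Majority → B

B


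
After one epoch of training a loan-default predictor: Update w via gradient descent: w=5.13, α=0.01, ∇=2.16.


w_new = w - α·∇
= 5.13 - 0.01·2.16
= 5.13 - 0.0216
= 5.1084

5.1084


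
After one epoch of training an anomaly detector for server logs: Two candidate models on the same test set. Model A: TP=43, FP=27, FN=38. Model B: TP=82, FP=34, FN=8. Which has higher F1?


Model A: P=43/70=0.6143, R=43/81=0.5309, F1=2PR/(P+R)=2TP/(2TP+FP+FN)=86/151=0.5695
Model B: P=82/116=0.7069, R=82/90=0.9111, F1=2PR/(P+R)=2TP/(2TP+FP+FN)=164/206=0.7961
0.5695 < 0.7961 → Model B

Model B


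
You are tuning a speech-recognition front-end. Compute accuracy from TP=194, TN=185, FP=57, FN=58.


Accuracy = (TP+TN)/(TP+TN+FP+FN)
= (194+185)/(494)
= 379/494 = 76.72%

76.72%


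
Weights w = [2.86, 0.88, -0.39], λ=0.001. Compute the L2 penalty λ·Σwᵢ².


‖w‖₂² = (2.86)² + (0.88)² + (-0.39)²
     = 8.1796 + 0.7744 + 0.1521
     = 9.1061
λ·‖w‖₂² = 0.001·9.1061 = 0.009106

0.009106


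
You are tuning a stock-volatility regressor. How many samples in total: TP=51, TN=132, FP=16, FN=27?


Total = TP + TN + FP + FN
= 51 + 132 + 16 + 27
= 226
(Predicted positive: 67, predicted negative: 159)

226


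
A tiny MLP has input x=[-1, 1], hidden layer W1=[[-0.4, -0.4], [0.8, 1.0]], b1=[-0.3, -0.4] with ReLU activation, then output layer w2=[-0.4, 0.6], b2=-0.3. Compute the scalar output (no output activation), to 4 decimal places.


z1[0] = (-0.4)·(-1) + (-0.4)·(1) - 0.3 = -0.3
z1[1] = (0.8)·(-1) + (1.0)·(1) - 0.4 = -0.2
h = ReLU(z1) = [0.0, 0.0]
output = (-0.4)·(0.0) + (0.6)·(0.0) - 0.3 = -0.3

-0.3


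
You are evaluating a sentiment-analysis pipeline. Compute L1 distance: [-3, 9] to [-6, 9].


d = |-3+ 6| + |9-9|
  = 3 + 0
  = 3

3


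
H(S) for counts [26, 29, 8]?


Probabilities: [26/63, 29/63, 8/63] ≈ [0.4127, 0.4603, 0.127]
H = -((26/63)·log₂(26/63) + (29/63)·log₂(29/63) + (8/63)·log₂(8/63))
  = 1.4203 bits

1.4203 bits


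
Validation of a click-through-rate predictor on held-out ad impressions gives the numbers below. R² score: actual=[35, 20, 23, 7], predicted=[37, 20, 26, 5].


ȳ = 21.25
SS_res = Σ(y-ŷ)² = 17
SS_tot = Σ(y-ȳ)² = 396.75
R² = 1 - SS_res/SS_tot = 1 - 0.0428 = 0.9572

0.9572


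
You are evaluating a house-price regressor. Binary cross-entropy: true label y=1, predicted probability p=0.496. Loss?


BCE = -[y·ln(p) + (1-y)·ln(1-p)]
= -1·ln(0.496) - 0
= -ln(0.496) = 0.7012

0.7012


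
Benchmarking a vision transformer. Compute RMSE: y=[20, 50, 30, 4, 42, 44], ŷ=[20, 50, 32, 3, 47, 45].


MSE = 31/6 = 5.1667
RMSE = √(31/6) = 2.273

2.273


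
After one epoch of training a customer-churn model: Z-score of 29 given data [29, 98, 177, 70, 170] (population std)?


μ = 108.8, σ = 57.2482
z = (29 - 108.8)/57.2482 = -1.3939

-1.3939


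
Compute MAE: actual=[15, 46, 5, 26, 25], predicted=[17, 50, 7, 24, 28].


Absolute errors: |15-17|=2, |46-50|=4, |5-7|=2, |26-24|=2, |25-28|=3
Sum = 13
MAE = 13/5 = 13/5

13/5


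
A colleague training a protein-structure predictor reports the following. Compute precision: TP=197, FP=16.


Precision = TP/(TP+FP)
= 197/(197+16)
= 197/213 = 92.49%

92.49%


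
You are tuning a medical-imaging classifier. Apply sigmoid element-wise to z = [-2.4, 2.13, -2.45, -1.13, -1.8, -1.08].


σ(-2.4) = 1/(1+e^2.4) = 0.0832
σ(2.13) = 1/(1+e^-2.13) = 0.8938
σ(-2.45) = 1/(1+e^2.45) = 0.0794
σ(-1.13) = 1/(1+e^1.13) = 0.2442
σ(-1.8) = 1/(1+e^1.8) = 0.1419
σ(-1.08) = 1/(1+e^1.08) = 0.2535
result = [0.0832, 0.8938, 0.0794, 0.2442, 0.1419, 0.2535]

[0.0832, 0.8938, 0.0794, 0.2442, 0.1419, 0.2535]


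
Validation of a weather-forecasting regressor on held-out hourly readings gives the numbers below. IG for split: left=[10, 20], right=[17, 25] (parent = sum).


Parent = [27, 45], H_parent = 0.9544
H_left = 0.9183 (n=30), H_right = 0.9737 (n=42)
H_children = (30/72)·0.9183 + (42/72)·0.9737 = 0.9506
IG = 0.9544 - 0.9506 = 0.0038

0.0038


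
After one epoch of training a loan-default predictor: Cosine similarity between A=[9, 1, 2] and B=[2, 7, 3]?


A·B = 9·2 + 1·7 + 2·3 = 31
‖A‖ = √86 = 9.2736, ‖B‖ = √62 = 7.874
cos = 31/(√86·√62) = 31/√5332 = 0.4245

0.4245


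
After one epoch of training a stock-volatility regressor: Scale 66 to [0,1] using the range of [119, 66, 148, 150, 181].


min=66, max=181
(66-66)/(181-66) = 0/115 = 0.0

0.0


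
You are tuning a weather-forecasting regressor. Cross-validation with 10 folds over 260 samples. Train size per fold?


Fold size = 260/10 = 26
Training per fold = 260 - 26 = 234

234


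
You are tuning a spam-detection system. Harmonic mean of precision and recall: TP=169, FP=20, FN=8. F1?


Precision = 169/189 = 0.8942
Recall = 169/177 = 0.9548
F1 = 2·P·R/(P+R) = 2·TP/(2·TP+FP+FN) = 338/(338+20+8) = 338/366 = 0.9235

0.9235


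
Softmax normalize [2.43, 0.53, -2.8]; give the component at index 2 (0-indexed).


Exponentials: e^2.43=11.3589, e^0.53=1.6989, e^-2.8=0.0608
Sum = 13.1186
Softmax = [0.8659, 0.1295, 0.0046]
p[2] = 0.0608/13.1186 = 0.0046

0.0046


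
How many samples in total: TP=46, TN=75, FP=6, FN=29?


Total = TP + TN + FP + FN
= 46 + 75 + 6 + 29
= 156
(Predicted positive: 52, predicted negative: 104)

156


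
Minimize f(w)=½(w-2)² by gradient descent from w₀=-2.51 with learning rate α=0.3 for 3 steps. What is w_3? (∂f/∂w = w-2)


step 1: grad = -2.51-2 = -4.51; w = -2.51 - 0.3·(-4.51) = -1.157
step 2: grad = -1.157-2 = -3.157; w = -1.157 - 0.3·(-3.157) = -0.2099
step 3: grad = -0.2099-2 = -2.2099; w = -0.2099 - 0.3·(-2.2099) = 0.45307

0.45307


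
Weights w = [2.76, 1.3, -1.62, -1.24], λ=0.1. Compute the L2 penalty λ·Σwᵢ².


‖w‖₂² = (2.76)² + (1.3)² + (-1.62)² + (-1.24)²
     = 7.6176 + 1.69 + 2.6244 + 1.5376
     = 13.4696
λ·‖w‖₂² = 0.1·13.4696 = 1.34696

1.34696


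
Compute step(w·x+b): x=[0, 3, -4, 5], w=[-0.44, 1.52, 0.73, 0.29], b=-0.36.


z = (0)·(-0.44) + (3)·(1.52) + (-4)·(0.73) + (5)·(0.29) - 0.36
  = 2.73
step(z) = 1 (z≥0)

1


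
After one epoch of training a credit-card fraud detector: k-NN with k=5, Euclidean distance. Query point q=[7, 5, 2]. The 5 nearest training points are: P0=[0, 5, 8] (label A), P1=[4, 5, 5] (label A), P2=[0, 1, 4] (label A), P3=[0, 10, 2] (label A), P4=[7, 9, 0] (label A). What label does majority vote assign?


d(q,P0) = 9.2195  (label A)
d(q,P1) = 4.2426  (label A)
d(q,P2) = 8.3066  (label A)
d(q,P3) = 8.6023  (label A)
d(q,P4) = 4.4721  (label A)
Votes: A=5, B=0
Majority → A

A


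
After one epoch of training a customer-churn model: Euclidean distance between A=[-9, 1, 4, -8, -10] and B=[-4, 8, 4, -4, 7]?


d = √((-9+ 4)² + (1-8)² + (4-4)² + (-8+ 4)² + (-10-7)²)
  = √(25 + 49 + 0 + 16 + 289)
  = √379 = 19.4679

19.4679


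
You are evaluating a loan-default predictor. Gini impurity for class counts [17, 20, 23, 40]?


Probabilities: [17/100, 20/100, 23/100, 40/100] ≈ [0.17, 0.2, 0.23, 0.4]
Σpᵢ² = (289 + 400 + 529 + 1600)/100² = 2818/10000
Gini = 1 - Σpᵢ² = 1 - 2818/10000 = 0.7182

0.7182


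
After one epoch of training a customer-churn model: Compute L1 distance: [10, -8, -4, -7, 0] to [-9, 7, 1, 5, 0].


d = |10+ 9| + |-8-7| + |-4-1| + |-7-5| + |0-0|
  = 19 + 15 + 5 + 12 + 0
  = 51

51


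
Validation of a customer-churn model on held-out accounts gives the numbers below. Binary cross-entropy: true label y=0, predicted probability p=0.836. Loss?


BCE = -[y·ln(p) + (1-y)·ln(1-p)]
= -0 - 1·ln(1-0.836)
= -ln(0.164) = 1.8079

1.8079


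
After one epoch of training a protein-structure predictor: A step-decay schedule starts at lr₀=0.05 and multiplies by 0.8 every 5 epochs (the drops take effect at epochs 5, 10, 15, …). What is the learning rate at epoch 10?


n_drops = ⌊10/5⌋ = 2
lr = 0.05·0.8^2 = 0.05·0.64 = 0.032

0.032


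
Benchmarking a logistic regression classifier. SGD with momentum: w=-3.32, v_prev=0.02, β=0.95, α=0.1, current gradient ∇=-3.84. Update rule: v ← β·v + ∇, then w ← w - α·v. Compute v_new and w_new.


v_new = 0.95·0.02 - 3.84 = 0.019 - 3.84 = -3.821
w_new = -3.32 - 0.1·-3.821 = -3.32 + 0.3821 = -2.9379

v_new=-3.821, w_new=-2.9379


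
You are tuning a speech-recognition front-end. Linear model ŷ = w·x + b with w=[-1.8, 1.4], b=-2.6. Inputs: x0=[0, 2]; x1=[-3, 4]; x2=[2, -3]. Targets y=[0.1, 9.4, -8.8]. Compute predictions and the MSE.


ŷ0 = (-1.8)·(0) + (1.4)·(2) - 2.6 = 0.2
ŷ1 = (-1.8)·(-3) + (1.4)·(4) - 2.6 = 8.4
ŷ2 = (-1.8)·(2) + (1.4)·(-3) - 2.6 = -10.4
errors² = [0.01, 1.0, 2.56]
MSE = 3.5700/3 = 1.19

1.19


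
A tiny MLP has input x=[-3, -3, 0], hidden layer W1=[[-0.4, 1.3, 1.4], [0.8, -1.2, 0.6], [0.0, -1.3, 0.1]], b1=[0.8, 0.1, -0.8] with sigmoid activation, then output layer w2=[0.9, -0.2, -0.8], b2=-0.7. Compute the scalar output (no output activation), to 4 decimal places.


z1[0] = (-0.4)·(-3) + (1.3)·(-3) + (1.4)·(0) + 0.8 = -1.9
z1[1] = (0.8)·(-3) + (-1.2)·(-3) + (0.6)·(0) + 0.1 = 1.3
z1[2] = (0.0)·(-3) + (-1.3)·(-3) + (0.1)·(0) - 0.8 = 3.1
h = sigmoid(z1) = [0.1301, 0.7858, 0.9569]
output = (0.9)·(0.1301) + (-0.2)·(0.7858) + (-0.8)·(0.9569) - 0.7 = -1.5056

-1.5056


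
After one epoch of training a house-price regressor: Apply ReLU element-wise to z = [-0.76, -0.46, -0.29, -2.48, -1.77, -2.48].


ReLU(-0.76) = max(0, -0.76) = 0.0
ReLU(-0.46) = max(0, -0.46) = 0.0
ReLU(-0.29) = max(0, -0.29) = 0.0
ReLU(-2.48) = max(0, -2.48) = 0.0
ReLU(-1.77) = max(0, -1.77) = 0.0
ReLU(-2.48) = max(0, -2.48) = 0.0
result = [0.0, 0.0, 0.0, 0.0, 0.0, 0.0]

[0.0, 0.0, 0.0, 0.0, 0.0, 0.0]


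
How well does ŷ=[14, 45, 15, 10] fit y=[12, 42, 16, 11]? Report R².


ȳ = 20.25
SS_res = Σ(y-ŷ)² = 15
SS_tot = Σ(y-ȳ)² = 644.75
R² = 1 - SS_res/SS_tot = 1 - 0.0233 = 0.9767

0.9767


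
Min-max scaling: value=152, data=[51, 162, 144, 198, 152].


min=51, max=198
(152-51)/(198-51) = 101/147 = 0.6871

0.6871


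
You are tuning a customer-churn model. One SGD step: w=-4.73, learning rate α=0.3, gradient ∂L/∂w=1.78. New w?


w_new = w - α·∇
= -4.73 - 0.3·1.78
= -4.73 - 0.534
= -5.264

-5.264


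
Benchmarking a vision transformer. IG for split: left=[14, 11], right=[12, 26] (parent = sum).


Parent = [26, 37], H_parent = 0.9779
H_left = 0.9896 (n=25), H_right = 0.8997 (n=38)
H_children = (25/63)·0.9896 + (38/63)·0.8997 = 0.9354
IG = 0.9779 - 0.9354 = 0.0425

0.0425


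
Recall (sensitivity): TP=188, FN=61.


Recall = TP/(TP+FN)
= 188/(188+61)
= 188/249 = 75.5%

75.5%


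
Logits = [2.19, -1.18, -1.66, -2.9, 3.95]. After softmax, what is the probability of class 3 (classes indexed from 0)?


Exponentials: e^2.19=8.9352, e^-1.18=0.3073, e^-1.66=0.1901, e^-2.9=0.055, e^3.95=51.9354
Sum = 61.423
Softmax = [0.1455, 0.005, 0.0031, 0.0009, 0.8455]
p[3] = 0.055/61.423 = 0.0009

0.0009


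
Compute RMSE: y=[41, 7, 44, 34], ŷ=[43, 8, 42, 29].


MSE = 34/4 = 8.5
RMSE = √(34/4) = 2.9155

2.9155


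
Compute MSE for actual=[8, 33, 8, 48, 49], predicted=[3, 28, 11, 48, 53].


Squared errors: (8-3)²=25, (33-28)²=25, (8-11)²=9, (48-48)²=0, (49-53)²=16
Sum = 75
MSE = 75/5 = 15

15


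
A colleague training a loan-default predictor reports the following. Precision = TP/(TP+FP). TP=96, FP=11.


Precision = TP/(TP+FP)
= 96/(96+11)
= 96/107 = 89.72%

89.72%


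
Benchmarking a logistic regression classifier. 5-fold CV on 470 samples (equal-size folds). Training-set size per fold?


Fold size = 470/5 = 94
Training per fold = 470 - 94 = 376

376


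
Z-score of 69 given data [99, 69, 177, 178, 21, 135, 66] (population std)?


μ = 106.4286, σ = 55.1721
z = (69 - 106.4286)/55.1721 = -0.6784

-0.6784


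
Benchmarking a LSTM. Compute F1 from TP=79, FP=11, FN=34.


Precision = 79/90 = 0.8778
Recall = 79/113 = 0.6991
F1 = 2·P·R/(P+R) = 2·TP/(2·TP+FP+FN) = 158/(158+11+34) = 158/203 = 0.7783

0.7783


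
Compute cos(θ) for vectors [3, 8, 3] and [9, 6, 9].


A·B = 3·9 + 8·6 + 3·9 = 102
‖A‖ = √82 = 9.0554, ‖B‖ = √198 = 14.0712
cos = 102/(√82·√198) = 102/√16236 = 0.8005

0.8005


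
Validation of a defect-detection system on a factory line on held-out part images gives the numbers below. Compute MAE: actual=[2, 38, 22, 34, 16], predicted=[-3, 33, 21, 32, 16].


Absolute errors: |2+ 3|=5, |38-33|=5, |22-21|=1, |34-32|=2, |16-16|=0
Sum = 13
MAE = 13/5 = 13/5

13/5


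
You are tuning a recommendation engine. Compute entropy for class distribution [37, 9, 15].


Probabilities: [37/61, 9/61, 15/61] ≈ [0.6066, 0.1475, 0.2459]
H = -((37/61)·log₂(37/61) + (9/61)·log₂(9/61) + (15/61)·log₂(15/61))
  = 1.3425 bits

1.3425 bits


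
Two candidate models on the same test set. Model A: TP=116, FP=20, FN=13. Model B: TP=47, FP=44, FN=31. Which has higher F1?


Model A: P=116/136=0.8529, R=116/129=0.8992, F1=2PR/(P+R)=2TP/(2TP+FP+FN)=232/265=0.8755
Model B: P=47/91=0.5165, R=47/78=0.6026, F1=2PR/(P+R)=2TP/(2TP+FP+FN)=94/169=0.5562
0.8755 > 0.5562 → Model A

Model A


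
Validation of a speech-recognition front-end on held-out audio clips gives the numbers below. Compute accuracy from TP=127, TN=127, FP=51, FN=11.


Accuracy = (TP+TN)/(TP+TN+FP+FN)
= (127+127)/(316)
= 254/316 = 80.38%

80.38%


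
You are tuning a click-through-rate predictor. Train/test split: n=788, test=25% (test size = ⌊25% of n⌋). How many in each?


Test = ⌊788·25/100⌋ = 197
Train = 788 - 197 = 591

Train: 591, Test: 197


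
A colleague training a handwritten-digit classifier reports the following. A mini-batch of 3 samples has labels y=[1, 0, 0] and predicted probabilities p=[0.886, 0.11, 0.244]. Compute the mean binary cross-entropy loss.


L[0] = -ln(0.886) = 0.121
L[1] = -ln(1-0.11) = -ln(0.89) = 0.1165
L[2] = -ln(1-0.244) = -ln(0.756) = 0.2797
mean = (0.121 + 0.1165 + 0.2797)/3 = 0.1724

0.1724


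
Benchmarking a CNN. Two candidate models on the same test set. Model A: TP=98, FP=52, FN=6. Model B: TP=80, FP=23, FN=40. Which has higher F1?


Model A: P=98/150=0.6533, R=98/104=0.9423, F1=2PR/(P+R)=2TP/(2TP+FP+FN)=196/254=0.7717
Model B: P=80/103=0.7767, R=80/120=0.6667, F1=2PR/(P+R)=2TP/(2TP+FP+FN)=160/223=0.7175
0.7717 > 0.7175 → Model A

Model A


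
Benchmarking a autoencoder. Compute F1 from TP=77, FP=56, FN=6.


Precision = 77/133 = 0.5789
Recall = 77/83 = 0.9277
F1 = 2·P·R/(P+R) = 2·TP/(2·TP+FP+FN) = 154/(154+56+6) = 154/216 = 0.713

0.713


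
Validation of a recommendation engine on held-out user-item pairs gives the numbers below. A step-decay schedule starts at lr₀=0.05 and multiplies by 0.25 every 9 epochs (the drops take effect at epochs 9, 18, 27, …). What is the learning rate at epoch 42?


n_drops = ⌊42/9⌋ = 4
lr = 0.05·0.25^4 = 0.05·0.00390625 = 0.0001953125

0.0001953125


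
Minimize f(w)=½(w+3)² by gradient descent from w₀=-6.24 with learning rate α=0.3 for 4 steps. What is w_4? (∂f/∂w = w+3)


step 1: grad = -6.24+3 = -3.24; w = -6.24 - 0.3·(-3.24) = -5.268
step 2: grad = -5.268+3 = -2.268; w = -5.268 - 0.3·(-2.268) = -4.5876
step 3: grad = -4.5876+3 = -1.5876; w = -4.5876 - 0.3·(-1.5876) = -4.11132
step 4: grad = -4.11132+3 = -1.11132; w = -4.11132 - 0.3·(-1.11132) = -3.777924

-3.777924


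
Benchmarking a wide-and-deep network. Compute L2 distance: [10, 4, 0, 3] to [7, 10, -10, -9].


d = √((10-7)² + (4-10)² + (0+ 10)² + (3+ 9)²)
  = √(9 + 36 + 100 + 144)
  = √289 = 17.0

17.0


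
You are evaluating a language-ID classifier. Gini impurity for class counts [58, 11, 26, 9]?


Probabilities: [58/104, 11/104, 26/104, 9/104] ≈ [0.5577, 0.1058, 0.25, 0.0865]
Σpᵢ² = (3364 + 121 + 676 + 81)/104² = 4242/10816
Gini = 1 - Σpᵢ² = 1 - 4242/10816 = 0.6078

0.6078


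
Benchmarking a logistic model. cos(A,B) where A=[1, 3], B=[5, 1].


A·B = 1·5 + 3·1 = 8
‖A‖ = √10 = 3.1623, ‖B‖ = √26 = 5.099
cos = 8/(√10·√26) = 8/√260 = 0.4961

0.4961


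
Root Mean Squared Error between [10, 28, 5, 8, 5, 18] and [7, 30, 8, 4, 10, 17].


MSE = 64/6 = 10.6667
RMSE = √(64/6) = 3.266

3.266


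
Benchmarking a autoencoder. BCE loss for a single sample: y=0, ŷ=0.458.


BCE = -[y·ln(p) + (1-y)·ln(1-p)]
= -0 - 1·ln(1-0.458)
= -ln(0.542) = 0.6125

0.6125


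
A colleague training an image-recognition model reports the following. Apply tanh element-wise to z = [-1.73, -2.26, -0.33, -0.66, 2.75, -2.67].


tanh(-1.73) = -0.9391
tanh(-2.26) = -0.9785
tanh(-0.33) = -0.3185
tanh(-0.66) = -0.5784
tanh(2.75) = 0.9919
tanh(-2.67) = -0.9905
result = [-0.9391, -0.9785, -0.3185, -0.5784, 0.9919, -0.9905]

[-0.9391, -0.9785, -0.3185, -0.5784, 0.9919, -0.9905]


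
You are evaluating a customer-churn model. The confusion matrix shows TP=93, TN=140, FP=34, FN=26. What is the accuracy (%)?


Accuracy = (TP+TN)/(TP+TN+FP+FN)
= (93+140)/(293)
= 233/293 = 79.52%

79.52%


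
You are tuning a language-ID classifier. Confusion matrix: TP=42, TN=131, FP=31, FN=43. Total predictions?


Total = TP + TN + FP + FN
= 42 + 131 + 31 + 43
= 247
(Predicted positive: 73, predicted negative: 174)

247


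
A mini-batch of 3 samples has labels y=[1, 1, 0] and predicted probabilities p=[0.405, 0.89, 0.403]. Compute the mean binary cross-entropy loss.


L[0] = -ln(0.405) = 0.9039
L[1] = -ln(0.89) = 0.1165
L[2] = -ln(1-0.403) = -ln(0.597) = 0.5158
mean = (0.9039 + 0.1165 + 0.5158)/3 = 0.5121

0.5121


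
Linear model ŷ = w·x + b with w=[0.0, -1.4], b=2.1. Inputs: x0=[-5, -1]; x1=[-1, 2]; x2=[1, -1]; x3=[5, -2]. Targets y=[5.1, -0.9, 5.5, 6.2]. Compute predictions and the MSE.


ŷ0 = (0.0)·(-5) + (-1.4)·(-1) + 2.1 = 3.5
ŷ1 = (0.0)·(-1) + (-1.4)·(2) + 2.1 = -0.7
ŷ2 = (0.0)·(1) + (-1.4)·(-1) + 2.1 = 3.5
ŷ3 = (0.0)·(5) + (-1.4)·(-2) + 2.1 = 4.9
errors² = [2.56, 0.04, 4.0, 1.69]
MSE = 8.2900/4 = 2.0725

2.0725


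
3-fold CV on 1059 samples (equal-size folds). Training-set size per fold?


Fold size = 1059/3 = 353
Training per fold = 1059 - 353 = 706

706


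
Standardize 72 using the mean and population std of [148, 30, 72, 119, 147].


μ = 103.2, σ = 45.8406
z = (72 - 103.2)/45.8406 = -0.6806

-0.6806


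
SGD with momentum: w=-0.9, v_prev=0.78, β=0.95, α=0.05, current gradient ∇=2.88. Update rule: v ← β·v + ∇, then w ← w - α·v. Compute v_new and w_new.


v_new = 0.95·0.78 + 2.88 = 0.741 + 2.88 = 3.621
w_new = -0.9 - 0.05·3.621 = -0.9 - 0.18105 = -1.08105

v_new=3.621, w_new=-1.08105


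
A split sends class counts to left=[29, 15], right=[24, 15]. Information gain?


Parent = [53, 30], H_parent = 0.9439
H_left = 0.9257 (n=44), H_right = 0.9612 (n=39)
H_children = (44/83)·0.9257 + (39/83)·0.9612 = 0.9424
IG = 0.9439 - 0.9424 = 0.0015

0.0015


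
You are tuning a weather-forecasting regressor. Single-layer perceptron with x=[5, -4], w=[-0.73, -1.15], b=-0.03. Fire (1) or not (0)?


z = (5)·(-0.73) + (-4)·(-1.15) - 0.03
  = 0.92
step(z) = 1 (z≥0)

1


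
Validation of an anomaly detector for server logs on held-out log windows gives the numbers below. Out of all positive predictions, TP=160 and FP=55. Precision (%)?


Precision = TP/(TP+FP)
= 160/(160+55)
= 160/215 = 74.42%

74.42%


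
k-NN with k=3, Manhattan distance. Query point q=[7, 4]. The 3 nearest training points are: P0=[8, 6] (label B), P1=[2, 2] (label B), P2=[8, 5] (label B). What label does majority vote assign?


d(q,P0) = 3  (label B)
d(q,P1) = 7  (label B)
d(q,P2) = 2  (label B)
Votes: A=0, B=3
Majority → B

B


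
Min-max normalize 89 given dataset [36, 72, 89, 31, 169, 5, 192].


min=5, max=192
(89-5)/(192-5) = 84/187 = 0.4492

0.4492


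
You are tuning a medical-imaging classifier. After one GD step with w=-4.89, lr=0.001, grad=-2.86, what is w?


w_new = w - α·∇
= -4.89 - 0.001·-2.86
= -4.89 + 0.00286
= -4.88714

-4.88714


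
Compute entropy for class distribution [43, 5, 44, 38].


Probabilities: [43/130, 5/130, 44/130, 38/130] ≈ [0.3308, 0.0385, 0.3385, 0.2923]
H = -((43/130)·log₂(43/130) + (5/130)·log₂(5/130) + (44/130)·log₂(44/130) + (38/130)·log₂(38/130))
  = 1.7564 bits

1.7564 bits


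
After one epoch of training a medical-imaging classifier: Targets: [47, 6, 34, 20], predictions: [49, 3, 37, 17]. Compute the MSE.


Squared errors: (47-49)²=4, (6-3)²=9, (34-37)²=9, (20-17)²=9
Sum = 31
MSE = 31/4 = 31/4

31/4


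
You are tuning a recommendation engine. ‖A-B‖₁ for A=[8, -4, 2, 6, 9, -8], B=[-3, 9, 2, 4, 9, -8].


d = |8+ 3| + |-4-9| + |2-2| + |6-4| + |9-9| + |-8+ 8|
  = 11 + 13 + 0 + 2 + 0 + 0
  = 26

26


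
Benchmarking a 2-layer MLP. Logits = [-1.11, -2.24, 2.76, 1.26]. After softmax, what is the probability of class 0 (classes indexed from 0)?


Exponentials: e^-1.11=0.3296, e^-2.24=0.1065, e^2.76=15.7998, e^1.26=3.5254
Sum = 19.7613
Softmax = [0.0167, 0.0054, 0.7995, 0.1784]
p[0] = 0.3296/19.7613 = 0.0167

0.0167


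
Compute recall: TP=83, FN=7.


Recall = TP/(TP+FN)
= 83/(83+7)
= 83/90 = 92.22%

92.22%


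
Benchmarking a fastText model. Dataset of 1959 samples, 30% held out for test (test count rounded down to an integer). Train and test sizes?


Test = ⌊1959·30/100⌋ = 587
Train = 1959 - 587 = 1372

Train: 1372, Test: 587


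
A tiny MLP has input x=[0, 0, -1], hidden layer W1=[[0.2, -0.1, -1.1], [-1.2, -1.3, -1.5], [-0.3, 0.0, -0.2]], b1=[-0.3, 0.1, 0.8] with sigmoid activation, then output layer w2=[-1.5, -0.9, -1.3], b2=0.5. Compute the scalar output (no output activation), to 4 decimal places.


z1[0] = (0.2)·(0) + (-0.1)·(0) + (-1.1)·(-1) - 0.3 = 0.8
z1[1] = (-1.2)·(0) + (-1.3)·(0) + (-1.5)·(-1) + 0.1 = 1.6
z1[2] = (-0.3)·(0) + (0.0)·(0) + (-0.2)·(-1) + 0.8 = 1.0
h = sigmoid(z1) = [0.69, 0.832, 0.7311]
output = (-1.5)·(0.69) + (-0.9)·(0.832) + (-1.3)·(0.7311) + 0.5 = -2.2342

-2.2342


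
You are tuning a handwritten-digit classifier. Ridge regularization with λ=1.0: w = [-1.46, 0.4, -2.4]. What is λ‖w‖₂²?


‖w‖₂² = (-1.46)² + (0.4)² + (-2.4)²
     = 2.1316 + 0.16 + 5.76
     = 8.0516
λ·‖w‖₂² = 1.0·8.0516 = 8.0516

8.0516


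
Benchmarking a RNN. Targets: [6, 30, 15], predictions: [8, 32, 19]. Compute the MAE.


Absolute errors: |6-8|=2, |30-32|=2, |15-19|=4
Sum = 8
MAE = 8/3 = 8/3

8/3


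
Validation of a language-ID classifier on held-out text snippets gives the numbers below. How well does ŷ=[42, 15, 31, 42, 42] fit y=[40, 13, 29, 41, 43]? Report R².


ȳ = 33.2
SS_res = Σ(y-ŷ)² = 14
SS_tot = Σ(y-ȳ)² = 628.8
R² = 1 - SS_res/SS_tot = 1 - 0.0223 = 0.9777

0.9777


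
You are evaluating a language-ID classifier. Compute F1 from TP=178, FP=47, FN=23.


Precision = 178/225 = 0.7911
Recall = 178/201 = 0.8856
F1 = 2·P·R/(P+R) = 2·TP/(2·TP+FP+FN) = 356/(356+47+23) = 356/426 = 0.8357

0.8357


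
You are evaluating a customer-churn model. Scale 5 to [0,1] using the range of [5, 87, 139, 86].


min=5, max=139
(5-5)/(139-5) = 0/134 = 0.0

0.0


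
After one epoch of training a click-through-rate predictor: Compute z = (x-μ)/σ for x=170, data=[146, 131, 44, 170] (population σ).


μ = 122.75, σ = 47.5467
z = (170 - 122.75)/47.5467 = 0.9938

0.9938


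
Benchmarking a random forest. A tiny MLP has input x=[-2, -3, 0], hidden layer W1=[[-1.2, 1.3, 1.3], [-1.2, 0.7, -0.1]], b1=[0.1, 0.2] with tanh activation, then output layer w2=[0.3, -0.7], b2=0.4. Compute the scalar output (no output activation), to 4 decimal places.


z1[0] = (-1.2)·(-2) + (1.3)·(-3) + (1.3)·(0) + 0.1 = -1.4
z1[1] = (-1.2)·(-2) + (0.7)·(-3) + (-0.1)·(0) + 0.2 = 0.5
h = tanh(z1) = [-0.8854, 0.4621]
output = (0.3)·(-0.8854) + (-0.7)·(0.4621) + 0.4 = -0.1891

-0.1891


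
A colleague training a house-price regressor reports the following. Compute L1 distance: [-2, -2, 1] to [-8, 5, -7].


d = |-2+ 8| + |-2-5| + |1+ 7|
  = 6 + 7 + 8
  = 21

21


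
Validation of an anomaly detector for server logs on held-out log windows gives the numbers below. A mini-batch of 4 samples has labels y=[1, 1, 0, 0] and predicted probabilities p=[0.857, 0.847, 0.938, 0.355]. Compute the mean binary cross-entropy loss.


L[0] = -ln(0.857) = 0.1543
L[1] = -ln(0.847) = 0.1661
L[2] = -ln(1-0.938) = -ln(0.062) = 2.7806
L[3] = -ln(1-0.355) = -ln(0.645) = 0.4385
mean = (0.1543 + 0.1661 + 2.7806 + 0.4385)/4 = 0.8849

0.8849


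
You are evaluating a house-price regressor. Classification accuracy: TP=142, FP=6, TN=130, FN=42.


Accuracy = (TP+TN)/(TP+TN+FP+FN)
= (142+130)/(320)
= 272/320 = 85.0%

85.0%


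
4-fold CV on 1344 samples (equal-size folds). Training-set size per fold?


Fold size = 1344/4 = 336
Training per fold = 1344 - 336 = 1008

1008


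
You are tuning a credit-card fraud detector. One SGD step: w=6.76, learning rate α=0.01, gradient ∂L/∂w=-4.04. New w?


w_new = w - α·∇
= 6.76 - 0.01·-4.04
= 6.76 + 0.0404
= 6.8004

6.8004


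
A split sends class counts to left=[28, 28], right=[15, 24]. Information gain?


Parent = [43, 52], H_parent = 0.9935
H_left = 1 (n=56), H_right = 0.9612 (n=39)
H_children = (56/95)·1 + (39/95)·0.9612 = 0.9841
IG = 0.9935 - 0.9841 = 0.0094

0.0094


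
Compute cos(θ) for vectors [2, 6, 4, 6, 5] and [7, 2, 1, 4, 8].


A·B = 2·7 + 6·2 + 4·1 + 6·4 + 5·8 = 94
‖A‖ = √117 = 10.8167, ‖B‖ = √134 = 11.5758
cos = 94/(√117·√134) = 94/√15678 = 0.7507

0.7507


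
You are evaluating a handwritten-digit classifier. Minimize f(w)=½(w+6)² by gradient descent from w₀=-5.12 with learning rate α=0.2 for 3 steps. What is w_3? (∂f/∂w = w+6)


step 1: grad = -5.12+6 = 0.88; w = -5.12 - 0.2·(0.88) = -5.296
step 2: grad = -5.296+6 = 0.704; w = -5.296 - 0.2·(0.704) = -5.4368
step 3: grad = -5.4368+6 = 0.5632; w = -5.4368 - 0.2·(0.5632) = -5.54944

-5.54944


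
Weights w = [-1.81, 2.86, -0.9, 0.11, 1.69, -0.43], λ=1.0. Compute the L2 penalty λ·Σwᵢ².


‖w‖₂² = (-1.81)² + (2.86)² + (-0.9)² + (0.11)² + (1.69)² + (-0.43)²
     = 3.2761 + 8.1796 + 0.81 + 0.0121 + 2.8561 + 0.1849
     = 15.3188
λ·‖w‖₂² = 1.0·15.3188 = 15.3188

15.3188


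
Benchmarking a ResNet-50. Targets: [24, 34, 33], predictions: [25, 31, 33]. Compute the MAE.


Absolute errors: |24-25|=1, |34-31|=3, |33-33|=0
Sum = 4
MAE = 4/3 = 4/3

4/3


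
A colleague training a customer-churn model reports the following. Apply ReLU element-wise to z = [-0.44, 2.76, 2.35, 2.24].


ReLU(-0.44) = max(0, -0.44) = 0.0
ReLU(2.76) = max(0, 2.76) = 2.76
ReLU(2.35) = max(0, 2.35) = 2.35
ReLU(2.24) = max(0, 2.24) = 2.24
result = [0.0, 2.76, 2.35, 2.24]

[0.0, 2.76, 2.35, 2.24]


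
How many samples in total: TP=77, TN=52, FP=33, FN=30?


Total = TP + TN + FP + FN
= 77 + 52 + 33 + 30
= 192
(Predicted positive: 110, predicted negative: 82)

192


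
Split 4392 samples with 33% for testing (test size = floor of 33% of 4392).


Test = ⌊4392·33/100⌋ = 1449
Train = 4392 - 1449 = 2943

Train: 2943, Test: 1449


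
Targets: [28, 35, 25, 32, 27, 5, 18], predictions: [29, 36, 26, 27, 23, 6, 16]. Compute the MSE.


Squared errors: (28-29)²=1, (35-36)²=1, (25-26)²=1, (32-27)²=25, (27-23)²=16, (5-6)²=1, (18-16)²=4
Sum = 49
MSE = 49/7 = 7

7


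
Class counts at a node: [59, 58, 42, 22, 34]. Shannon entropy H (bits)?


Probabilities: [59/215, 58/215, 42/215, 22/215, 34/215] ≈ [0.2744, 0.2698, 0.1953, 0.1023, 0.1581]
H = -((59/215)·log₂(59/215) + (58/215)·log₂(58/215) + (42/215)·log₂(42/215) + (22/215)·log₂(22/215) + (34/215)·log₂(34/215))
  = 2.2394 bits

2.2394 bits


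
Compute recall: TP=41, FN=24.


Recall = TP/(TP+FN)
= 41/(41+24)
= 41/65 = 63.08%

63.08%


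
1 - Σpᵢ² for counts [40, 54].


Probabilities: [40/94, 54/94] ≈ [0.4255, 0.5745]
Σpᵢ² = (1600 + 2916)/94² = 4516/8836
Gini = 1 - Σpᵢ² = 1 - 4516/8836 = 0.4889

0.4889


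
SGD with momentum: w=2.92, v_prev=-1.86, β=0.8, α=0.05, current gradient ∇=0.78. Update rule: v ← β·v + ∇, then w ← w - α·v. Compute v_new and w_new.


v_new = 0.8·-1.86 + 0.78 = -1.488 + 0.78 = -0.708
w_new = 2.92 - 0.05·-0.708 = 2.92 + 0.0354 = 2.9554

v_new=-0.708, w_new=2.9554


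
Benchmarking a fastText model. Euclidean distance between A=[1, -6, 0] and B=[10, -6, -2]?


d = √((1-10)² + (-6+ 6)² + (0+ 2)²)
  = √(81 + 0 + 4)
  = √85 = 9.2195

9.2195


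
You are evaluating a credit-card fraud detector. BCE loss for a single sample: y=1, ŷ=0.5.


BCE = -[y·ln(p) + (1-y)·ln(1-p)]
= -1·ln(0.5) - 0
= -ln(0.5) = 0.6931

0.6931


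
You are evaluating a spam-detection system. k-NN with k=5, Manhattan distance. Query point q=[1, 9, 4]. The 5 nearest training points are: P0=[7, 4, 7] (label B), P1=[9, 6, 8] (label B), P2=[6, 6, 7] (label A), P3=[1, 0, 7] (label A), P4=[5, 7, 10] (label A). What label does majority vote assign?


d(q,P0) = 14  (label B)
d(q,P1) = 15  (label B)
d(q,P2) = 11  (label A)
d(q,P3) = 12  (label A)
d(q,P4) = 12  (label A)
Votes: A=3, B=2
Majority → A

A


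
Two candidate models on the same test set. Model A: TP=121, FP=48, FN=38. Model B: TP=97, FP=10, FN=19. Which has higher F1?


Model A: P=121/169=0.716, R=121/159=0.761, F1=2PR/(P+R)=2TP/(2TP+FP+FN)=242/328=0.7378
Model B: P=97/107=0.9065, R=97/116=0.8362, F1=2PR/(P+R)=2TP/(2TP+FP+FN)=194/223=0.87
0.7378 < 0.87 → Model B

Model B


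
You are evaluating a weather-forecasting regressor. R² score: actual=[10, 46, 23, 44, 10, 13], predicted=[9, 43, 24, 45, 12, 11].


ȳ = 24.3333
SS_res = Σ(y-ŷ)² = 20
SS_tot = Σ(y-ȳ)² = 1397.33
R² = 1 - SS_res/SS_tot = 1 - 0.0143 = 0.9857

0.9857


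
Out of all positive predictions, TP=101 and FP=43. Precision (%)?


Precision = TP/(TP+FP)
= 101/(101+43)
= 101/144 = 70.14%

70.14%


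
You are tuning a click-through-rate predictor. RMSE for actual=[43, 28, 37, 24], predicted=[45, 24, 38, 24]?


MSE = 21/4 = 5.25
RMSE = √(21/4) = 2.2913

2.2913


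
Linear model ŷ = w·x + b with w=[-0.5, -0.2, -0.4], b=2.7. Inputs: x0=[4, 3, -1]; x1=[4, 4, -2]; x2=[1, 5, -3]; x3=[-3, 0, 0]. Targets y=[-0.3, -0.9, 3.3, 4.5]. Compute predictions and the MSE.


ŷ0 = (-0.5)·(4) + (-0.2)·(3) + (-0.4)·(-1) + 2.7 = 0.5
ŷ1 = (-0.5)·(4) + (-0.2)·(4) + (-0.4)·(-2) + 2.7 = 0.7
ŷ2 = (-0.5)·(1) + (-0.2)·(5) + (-0.4)·(-3) + 2.7 = 2.4
ŷ3 = (-0.5)·(-3) + (-0.2)·(0) + (-0.4)·(0) + 2.7 = 4.2
errors² = [0.64, 2.56, 0.81, 0.09]
MSE = 4.1000/4 = 1.025

1.025


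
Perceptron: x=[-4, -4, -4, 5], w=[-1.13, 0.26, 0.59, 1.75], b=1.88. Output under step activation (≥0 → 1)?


z = (-4)·(-1.13) + (-4)·(0.26) + (-4)·(0.59) + (5)·(1.75) + 1.88
  = 11.75
step(z) = 1 (z≥0)

1


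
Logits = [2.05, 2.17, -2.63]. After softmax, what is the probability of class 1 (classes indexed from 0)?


Exponentials: e^2.05=7.7679, e^2.17=8.7583, e^-2.63=0.0721
Sum = 16.5983
Softmax = [0.468, 0.5277, 0.0043]
p[1] = 8.7583/16.5983 = 0.5277

0.5277


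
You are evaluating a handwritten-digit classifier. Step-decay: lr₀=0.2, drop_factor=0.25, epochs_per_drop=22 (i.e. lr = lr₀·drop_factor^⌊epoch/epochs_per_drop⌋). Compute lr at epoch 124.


n_drops = ⌊124/22⌋ = 5
lr = 0.2·0.25^5 = 0.2·0.0009765625 = 0.0001953125

0.0001953125


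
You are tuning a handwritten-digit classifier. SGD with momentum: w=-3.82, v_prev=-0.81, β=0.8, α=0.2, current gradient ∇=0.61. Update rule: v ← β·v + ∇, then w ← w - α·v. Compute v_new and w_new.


v_new = 0.8·-0.81 + 0.61 = -0.648 + 0.61 = -0.038
w_new = -3.82 - 0.2·-0.038 = -3.82 + 0.0076 = -3.8124

v_new=-0.038, w_new=-3.8124


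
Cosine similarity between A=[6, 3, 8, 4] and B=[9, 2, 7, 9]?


A·B = 6·9 + 3·2 + 8·7 + 4·9 = 152
‖A‖ = √125 = 11.1803, ‖B‖ = √215 = 14.6629
cos = 152/(√125·√215) = 152/√26875 = 0.9272

0.9272


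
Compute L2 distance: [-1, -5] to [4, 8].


d = √((-1-4)² + (-5-8)²)
  = √(25 + 169)
  = √194 = 13.9284

13.9284


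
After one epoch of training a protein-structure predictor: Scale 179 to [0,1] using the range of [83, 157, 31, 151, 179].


min=31, max=179
(179-31)/(179-31) = 148/148 = 1.0

1.0


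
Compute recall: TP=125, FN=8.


Recall = TP/(TP+FN)
= 125/(125+8)
= 125/133 = 93.98%

93.98%


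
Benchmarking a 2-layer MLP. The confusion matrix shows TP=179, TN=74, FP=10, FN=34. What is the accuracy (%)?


Accuracy = (TP+TN)/(TP+TN+FP+FN)
= (179+74)/(297)
= 253/297 = 85.19%

85.19%


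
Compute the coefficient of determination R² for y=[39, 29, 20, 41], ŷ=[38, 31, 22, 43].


ȳ = 32.25
SS_res = Σ(y-ŷ)² = 13
SS_tot = Σ(y-ȳ)² = 282.75
R² = 1 - SS_res/SS_tot = 1 - 0.046 = 0.954

0.954


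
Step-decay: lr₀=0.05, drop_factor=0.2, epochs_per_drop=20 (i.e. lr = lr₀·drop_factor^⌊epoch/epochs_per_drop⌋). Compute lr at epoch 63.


n_drops = ⌊63/20⌋ = 3
lr = 0.05·0.2^3 = 0.05·0.008 = 0.0004

0.0004


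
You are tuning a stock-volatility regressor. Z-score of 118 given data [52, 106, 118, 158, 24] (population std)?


μ = 91.6, σ = 47.8565
z = (118 - 91.6)/47.8565 = 0.5516

0.5516


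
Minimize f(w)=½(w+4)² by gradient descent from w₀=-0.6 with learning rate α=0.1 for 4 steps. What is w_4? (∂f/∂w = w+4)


step 1: grad = -0.6+4 = 3.4; w = -0.6 - 0.1·(3.4) = -0.94
step 2: grad = -0.94+4 = 3.06; w = -0.94 - 0.1·(3.06) = -1.246
step 3: grad = -1.246+4 = 2.754; w = -1.246 - 0.1·(2.754) = -1.5214
step 4: grad = -1.5214+4 = 2.4786; w = -1.5214 - 0.1·(2.4786) = -1.76926

-1.76926


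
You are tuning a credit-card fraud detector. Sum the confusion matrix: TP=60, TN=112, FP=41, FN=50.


Total = TP + TN + FP + FN
= 60 + 112 + 41 + 50
= 263
(Predicted positive: 101, predicted negative: 162)

263


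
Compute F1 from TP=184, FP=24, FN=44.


Precision = 184/208 = 0.8846
Recall = 184/228 = 0.807
F1 = 2·P·R/(P+R) = 2·TP/(2·TP+FP+FN) = 368/(368+24+44) = 368/436 = 0.844

0.844


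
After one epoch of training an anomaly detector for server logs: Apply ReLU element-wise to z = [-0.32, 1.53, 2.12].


ReLU(-0.32) = max(0, -0.32) = 0.0
ReLU(1.53) = max(0, 1.53) = 1.53
ReLU(2.12) = max(0, 2.12) = 2.12
result = [0.0, 1.53, 2.12]

[0.0, 1.53, 2.12]


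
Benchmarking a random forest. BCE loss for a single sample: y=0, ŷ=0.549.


BCE = -[y·ln(p) + (1-y)·ln(1-p)]
= -0 - 1·ln(1-0.549)
= -ln(0.451) = 0.7963

0.7963


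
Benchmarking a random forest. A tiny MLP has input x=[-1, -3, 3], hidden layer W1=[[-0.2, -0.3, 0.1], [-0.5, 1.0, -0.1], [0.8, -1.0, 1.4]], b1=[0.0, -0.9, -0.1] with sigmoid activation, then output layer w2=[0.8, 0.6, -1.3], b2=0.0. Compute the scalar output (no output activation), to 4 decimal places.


z1[0] = (-0.2)·(-1) + (-0.3)·(-3) + (0.1)·(3) + 0.0 = 1.4
z1[1] = (-0.5)·(-1) + (1.0)·(-3) + (-0.1)·(3) - 0.9 = -3.7
z1[2] = (0.8)·(-1) + (-1.0)·(-3) + (1.4)·(3) - 0.1 = 6.3
h = sigmoid(z1) = [0.8022, 0.0241, 0.9982]
output = (0.8)·(0.8022) + (0.6)·(0.0241) + (-1.3)·(0.9982) + 0.0 = -0.6414

-0.6414


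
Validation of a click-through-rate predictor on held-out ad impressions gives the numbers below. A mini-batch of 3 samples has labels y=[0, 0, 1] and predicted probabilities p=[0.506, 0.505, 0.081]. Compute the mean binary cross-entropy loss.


L[0] = -ln(1-0.506) = -ln(0.494) = 0.7052
L[1] = -ln(1-0.505) = -ln(0.495) = 0.7032
L[2] = -ln(0.081) = 2.5133
mean = (0.7052 + 0.7032 + 2.5133)/3 = 1.3072

1.3072


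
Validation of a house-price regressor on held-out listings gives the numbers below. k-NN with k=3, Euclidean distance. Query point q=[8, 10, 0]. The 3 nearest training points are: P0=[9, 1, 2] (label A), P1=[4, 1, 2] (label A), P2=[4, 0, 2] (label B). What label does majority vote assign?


d(q,P0) = 9.2736  (label A)
d(q,P1) = 10.0499  (label A)
d(q,P2) = 10.9545  (label B)
Votes: A=2, B=1
Majority → A

A


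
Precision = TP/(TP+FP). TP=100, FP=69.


Precision = TP/(TP+FP)
= 100/(100+69)
= 100/169 = 59.17%

59.17%
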